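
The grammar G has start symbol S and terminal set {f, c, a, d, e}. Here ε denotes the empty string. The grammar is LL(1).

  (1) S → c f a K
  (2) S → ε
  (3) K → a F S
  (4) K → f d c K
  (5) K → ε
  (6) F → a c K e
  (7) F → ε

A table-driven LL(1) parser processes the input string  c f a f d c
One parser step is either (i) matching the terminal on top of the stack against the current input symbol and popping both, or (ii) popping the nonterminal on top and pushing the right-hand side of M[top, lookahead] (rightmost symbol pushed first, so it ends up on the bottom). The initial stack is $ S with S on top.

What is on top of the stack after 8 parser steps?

K

     Stack      Input          Action
  1  $ S        c f a f d c $  expand S → c f a K
  2  $ K a f c  c f a f d c $  match c
  3  $ K a f    f a f d c $    match f
  4  $ K a      a f d c $      match a
  5  $ K        f d c $        expand K → f d c K
  6  $ K c d f  f d c $        match f
  7  $ K c d    d c $          match d
  8  $ K c      c $            match c
Stack after step 8: $ K (top = K).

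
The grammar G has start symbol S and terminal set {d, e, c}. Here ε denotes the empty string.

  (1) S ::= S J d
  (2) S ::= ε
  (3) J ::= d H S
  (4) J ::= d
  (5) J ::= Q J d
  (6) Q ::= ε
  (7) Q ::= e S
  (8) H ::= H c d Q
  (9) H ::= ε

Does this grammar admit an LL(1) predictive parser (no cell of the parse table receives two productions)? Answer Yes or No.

No

FIRST(S) = {ε, d, e}
FIRST(J) = {d, e}
FIRST(Q) = {ε, e}
FIRST(H) = {ε, c}
FOLLOW(S) = {$, c, d, e}
FOLLOW(J) = {d}
FOLLOW(Q) = {c, d, e}
FOLLOW(H) = {c, d, e}
Cell M[H, c] receives both H ::= H c d Q and H ::= ε — the grammar is not LL(1).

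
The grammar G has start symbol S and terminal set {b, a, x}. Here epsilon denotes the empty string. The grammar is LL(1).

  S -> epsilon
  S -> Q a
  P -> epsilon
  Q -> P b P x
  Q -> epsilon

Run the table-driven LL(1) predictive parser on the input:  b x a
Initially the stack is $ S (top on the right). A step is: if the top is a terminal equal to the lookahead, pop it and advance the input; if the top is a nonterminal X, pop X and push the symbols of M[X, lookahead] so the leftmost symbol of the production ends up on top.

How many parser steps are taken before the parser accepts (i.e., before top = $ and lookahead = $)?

step 1: stack=$ S  input=b x a $  — expand S -> Q a
step 2: stack=$ a Q  input=b x a $  — expand Q -> P b P x
step 3: stack=$ a x P b P  input=b x a $  — expand P -> epsilon
step 4: stack=$ a x P b  input=b x a $  — match b
step 5: stack=$ a x P  input=x a $  — expand P -> epsilon
step 6: stack=$ a x  input=x a $  — match x
step 7: stack=$ a  input=a $  — match a
Accept reached after 7 steps.

7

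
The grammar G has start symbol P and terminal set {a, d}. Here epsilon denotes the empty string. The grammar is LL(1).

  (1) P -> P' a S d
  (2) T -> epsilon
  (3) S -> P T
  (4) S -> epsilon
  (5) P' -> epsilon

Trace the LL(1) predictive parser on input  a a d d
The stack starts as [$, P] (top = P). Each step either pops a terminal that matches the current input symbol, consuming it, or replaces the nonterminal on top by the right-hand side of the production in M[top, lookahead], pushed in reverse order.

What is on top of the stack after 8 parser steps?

d

step 1: stack=$ P  input=a a d d $  — expand P -> P' a S d
step 2: stack=$ d S a P'  input=a a d d $  — expand P' -> epsilon
step 3: stack=$ d S a  input=a a d d $  — match a
step 4: stack=$ d S  input=a d d $  — expand S -> P T
step 5: stack=$ d T P  input=a d d $  — expand P -> P' a S d
step 6: stack=$ d T d S a P'  input=a d d $  — expand P' -> epsilon
step 7: stack=$ d T d S a  input=a d d $  — match a
step 8: stack=$ d T d S  input=d d $  — expand S -> epsilon
Stack after step 8: $ d T d (top = d).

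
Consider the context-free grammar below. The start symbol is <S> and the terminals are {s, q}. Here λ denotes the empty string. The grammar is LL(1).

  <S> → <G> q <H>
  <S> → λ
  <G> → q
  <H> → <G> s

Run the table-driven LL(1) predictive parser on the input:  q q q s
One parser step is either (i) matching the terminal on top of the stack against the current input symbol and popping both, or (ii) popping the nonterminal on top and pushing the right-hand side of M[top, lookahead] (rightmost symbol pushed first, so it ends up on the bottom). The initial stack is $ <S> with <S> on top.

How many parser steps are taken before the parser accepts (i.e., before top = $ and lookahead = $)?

8

step 1: stack=$ <S>  input=q q q s $  — expand <S> → <G> q <H>
step 2: stack=$ <H> q <G>  input=q q q s $  — expand <G> → q
step 3: stack=$ <H> q q  input=q q q s $  — match q
step 4: stack=$ <H> q  input=q q s $  — match q
step 5: stack=$ <H>  input=q s $  — expand <H> → <G> s
step 6: stack=$ s <G>  input=q s $  — expand <G> → q
step 7: stack=$ s q  input=q s $  — match q
step 8: stack=$ s  input=s $  — match s
Accept reached after 8 steps.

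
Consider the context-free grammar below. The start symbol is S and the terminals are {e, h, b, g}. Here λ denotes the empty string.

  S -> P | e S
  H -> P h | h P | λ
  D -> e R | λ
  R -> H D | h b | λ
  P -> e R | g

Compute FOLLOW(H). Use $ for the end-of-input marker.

FIRST(D) = {λ, e}
FIRST(P) = {e, g}
FIRST(S) = {e, g}  (via P)
FIRST(H) = {λ, e, g, h}  (via P h)
FIRST(R) = {λ, e, g, h}  (via H D)
FOLLOW(S) includes $ since S is the start symbol.
FOLLOW(S): in S->e S, the suffix after S is empty (adds nothing new). Thus FOLLOW(S) = {$}.
FOLLOW(H): in R->H D, H is followed by D with FIRST {λ, e}; in R->H D, the suffix after H is nullable, so FOLLOW(H) ⊇ FOLLOW(R) = {$, e, h}. Thus FOLLOW(H) = {$, e, h}.
FOLLOW(P): in S->P, the suffix after P is empty, so FOLLOW(P) ⊇ FOLLOW(S) = {$}; in H->P h, P is followed by h with FIRST {h}; in H->h P, the suffix after P is empty, so FOLLOW(P) ⊇ FOLLOW(H) = {$, e, h}. Thus FOLLOW(P) = {$, e, h}.
FOLLOW(D): in R->H D, the suffix after D is empty, so FOLLOW(D) ⊇ FOLLOW(R) = {$, e, h}. Thus FOLLOW(D) = {$, e, h}.
FOLLOW(R): in D->e R, the suffix after R is empty, so FOLLOW(R) ⊇ FOLLOW(D) = {$, e, h}; in P->e R, the suffix after R is empty, so FOLLOW(R) ⊇ FOLLOW(P) = {$, e, h}. Thus FOLLOW(R) = {$, e, h}.

{$, e, h}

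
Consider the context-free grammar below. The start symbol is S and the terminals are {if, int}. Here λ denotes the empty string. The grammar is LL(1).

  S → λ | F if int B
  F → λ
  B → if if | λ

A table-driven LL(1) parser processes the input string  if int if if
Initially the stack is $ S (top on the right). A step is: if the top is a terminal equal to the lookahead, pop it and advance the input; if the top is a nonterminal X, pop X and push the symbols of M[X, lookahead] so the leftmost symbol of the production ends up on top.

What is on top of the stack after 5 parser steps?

if

step 1: stack=$ S  input=if int if if $  — expand S → F if int B
step 2: stack=$ B int if F  input=if int if if $  — expand F → λ
step 3: stack=$ B int if  input=if int if if $  — match if
step 4: stack=$ B int  input=int if if $  — match int
step 5: stack=$ B  input=if if $  — expand B → if if
Stack after step 5: $ if if (top = if).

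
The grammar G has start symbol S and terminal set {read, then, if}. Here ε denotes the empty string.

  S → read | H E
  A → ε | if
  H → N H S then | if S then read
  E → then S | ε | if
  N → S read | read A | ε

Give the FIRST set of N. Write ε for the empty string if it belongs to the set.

FIRST(A): from A→ε we get {ε}; from A→if we get {if}. So FIRST(A) = {ε, if}.
FIRST(E): from E→then S we get {then}; from E→ε we get {ε}; from E→if we get {if}. So FIRST(E) = {ε, if, then}.
FIRST(S): from S→read we get {read}; from S→H E we get {if, read}. So FIRST(S) = {if, read}.
FIRST(N): from N→S read we get {if, read}; from N→read A we get {read}; from N→ε we get {ε}. So FIRST(N) = {ε, if, read}.
FIRST(H): from H→N H S then we get {if, read}; from H→if S then read we get {if}. So FIRST(H) = {if, read}.

{ε, if, read}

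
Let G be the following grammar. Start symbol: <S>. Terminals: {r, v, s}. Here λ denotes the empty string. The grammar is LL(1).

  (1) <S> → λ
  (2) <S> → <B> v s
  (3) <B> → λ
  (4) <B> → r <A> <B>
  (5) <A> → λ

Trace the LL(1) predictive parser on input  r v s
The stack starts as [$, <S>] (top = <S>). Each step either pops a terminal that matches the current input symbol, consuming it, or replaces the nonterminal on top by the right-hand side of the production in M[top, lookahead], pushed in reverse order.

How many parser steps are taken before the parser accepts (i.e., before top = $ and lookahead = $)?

step 1: stack=$ <S>  input=r v s $  — expand <S> → <B> v s
step 2: stack=$ s v <B>  input=r v s $  — expand <B> → r <A> <B>
step 3: stack=$ s v <B> <A> r  input=r v s $  — match r
step 4: stack=$ s v <B> <A>  input=v s $  — expand <A> → λ
step 5: stack=$ s v <B>  input=v s $  — expand <B> → λ
step 6: stack=$ s v  input=v s $  — match v
step 7: stack=$ s  input=s $  — match s
Accept reached after 7 steps.

7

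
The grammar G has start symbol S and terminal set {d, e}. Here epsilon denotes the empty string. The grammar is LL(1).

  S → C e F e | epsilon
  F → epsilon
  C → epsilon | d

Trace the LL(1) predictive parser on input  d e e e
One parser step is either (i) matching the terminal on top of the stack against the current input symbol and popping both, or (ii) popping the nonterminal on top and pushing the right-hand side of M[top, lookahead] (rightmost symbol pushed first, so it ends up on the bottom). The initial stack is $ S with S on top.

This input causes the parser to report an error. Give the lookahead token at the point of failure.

     Stack      Input      Action
  1  $ S        d e e e $  expand S → C e F e
  2  $ e F e C  d e e e $  expand C → d
  3  $ e F e d  d e e e $  match d
  4  $ e F e    e e e $    match e
  5  $ e F      e e $      expand F → epsilon
  6  $ e        e e $      match e
  7  $          e $        error: stack empty but input remains

e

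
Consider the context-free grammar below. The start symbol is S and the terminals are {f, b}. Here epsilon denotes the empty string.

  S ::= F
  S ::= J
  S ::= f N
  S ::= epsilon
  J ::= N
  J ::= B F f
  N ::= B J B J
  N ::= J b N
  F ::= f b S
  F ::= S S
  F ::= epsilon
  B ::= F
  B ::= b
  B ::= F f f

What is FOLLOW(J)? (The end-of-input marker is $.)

FIRST(S): from S::=F we get {epsilon, b, f}; from S::=J we get {b, f}; from S::=f N we get {f}; from S::=epsilon we get {epsilon}. So FIRST(S) = {epsilon, b, f}.
FIRST(F): from F::=f b S we get {f}; from F::=S S we get {epsilon, b, f}; from F::=epsilon we get {epsilon}. So FIRST(F) = {epsilon, b, f}.
FIRST(B): from B::=F we get {epsilon, b, f}; from B::=b we get {b}; from B::=F f f we get {b, f}. So FIRST(B) = {epsilon, b, f}.
FIRST(J): from J::=N we get {b, f}; from J::=B F f we get {b, f}. So FIRST(J) = {b, f}.
FIRST(N): from N::=B J B J we get {b, f}; from N::=J b N we get {b, f}. So FIRST(N) = {b, f}.
FOLLOW(S) includes $ since S is the start symbol.
FOLLOW(B): in J::=B F f, B is followed by F f with FIRST {b, f}; in N::=B J B J (occurrence 1), B is followed by J B J with FIRST {b, f}; in N::=B J B J (occurrence 2), B is followed by J with FIRST {b, f}. Thus FOLLOW(B) = {b, f}.
FOLLOW(S): in F::=f b S, the suffix after S is empty, so FOLLOW(S) ⊇ FOLLOW(F) = {$, b, f}; in F::=S S (occurrence 1), S is followed by S with FIRST {epsilon, b, f}; in F::=S S (occurrence 1), the suffix after S is nullable, so FOLLOW(S) ⊇ FOLLOW(F) = {$, b, f}; in F::=S S (occurrence 2), the suffix after S is empty, so FOLLOW(S) ⊇ FOLLOW(F) = {$, b, f}. Thus FOLLOW(S) = {$, b, f}.
FOLLOW(F): in S::=F, the suffix after F is empty, so FOLLOW(F) ⊇ FOLLOW(S) = {$, b, f}; in J::=B F f, F is followed by f with FIRST {f}; in B::=F, the suffix after F is empty, so FOLLOW(F) ⊇ FOLLOW(B) = {b, f}; in B::=F f f, F is followed by f f with FIRST {f}. Thus FOLLOW(F) = {$, b, f}.
FOLLOW(J): in S::=J, the suffix after J is empty, so FOLLOW(J) ⊇ FOLLOW(S) = {$, b, f}; in N::=B J B J (occurrence 1), J is followed by B J with FIRST {b, f}; in N::=B J B J (occurrence 2), the suffix after J is empty, so FOLLOW(J) ⊇ FOLLOW(N) = {$, b, f}; in N::=J b N, J is followed by b N with FIRST {b}. Thus FOLLOW(J) = {$, b, f}.
FOLLOW(N): in S::=f N, the suffix after N is empty, so FOLLOW(N) ⊇ FOLLOW(S) = {$, b, f}; in J::=N, the suffix after N is empty, so FOLLOW(N) ⊇ FOLLOW(J) = {$, b, f}; in N::=J b N, the suffix after N is empty (adds nothing new). Thus FOLLOW(N) = {$, b, f}.

{$, b, f}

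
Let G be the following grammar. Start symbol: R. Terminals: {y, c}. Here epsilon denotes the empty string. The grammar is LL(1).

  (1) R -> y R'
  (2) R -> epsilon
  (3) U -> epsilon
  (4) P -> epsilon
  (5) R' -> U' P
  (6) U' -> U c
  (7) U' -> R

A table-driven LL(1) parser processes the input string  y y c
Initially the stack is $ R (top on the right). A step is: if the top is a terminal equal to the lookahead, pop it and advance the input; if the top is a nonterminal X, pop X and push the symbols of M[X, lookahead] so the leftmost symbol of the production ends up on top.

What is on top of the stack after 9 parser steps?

c

step 1: stack=$ R  input=y y c $  — expand R -> y R'
step 2: stack=$ R' y  input=y y c $  — match y
step 3: stack=$ R'  input=y c $  — expand R' -> U' P
step 4: stack=$ P U'  input=y c $  — expand U' -> R
step 5: stack=$ P R  input=y c $  — expand R -> y R'
step 6: stack=$ P R' y  input=y c $  — match y
step 7: stack=$ P R'  input=c $  — expand R' -> U' P
step 8: stack=$ P P U'  input=c $  — expand U' -> U c
step 9: stack=$ P P c U  input=c $  — expand U -> epsilon
Stack after step 9: $ P P c (top = c).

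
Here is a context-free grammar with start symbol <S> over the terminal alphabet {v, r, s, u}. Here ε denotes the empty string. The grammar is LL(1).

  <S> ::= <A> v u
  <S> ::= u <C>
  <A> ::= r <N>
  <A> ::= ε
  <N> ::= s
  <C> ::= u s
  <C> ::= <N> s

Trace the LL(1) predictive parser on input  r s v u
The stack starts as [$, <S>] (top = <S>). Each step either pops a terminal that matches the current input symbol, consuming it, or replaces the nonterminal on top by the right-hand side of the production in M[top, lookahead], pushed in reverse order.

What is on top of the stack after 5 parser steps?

v

step 1: stack=$ <S>  input=r s v u $  — expand <S> ::= <A> v u
step 2: stack=$ u v <A>  input=r s v u $  — expand <A> ::= r <N>
step 3: stack=$ u v <N> r  input=r s v u $  — match r
step 4: stack=$ u v <N>  input=s v u $  — expand <N> ::= s
step 5: stack=$ u v s  input=s v u $  — match s
Stack after step 5: $ u v (top = v).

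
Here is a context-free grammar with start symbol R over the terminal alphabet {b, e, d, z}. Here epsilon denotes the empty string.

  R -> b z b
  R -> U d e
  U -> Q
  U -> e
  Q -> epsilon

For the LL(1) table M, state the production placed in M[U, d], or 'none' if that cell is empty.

FIRST(Q) = {epsilon}
FIRST(U) = {epsilon, e}  (via Q)
FIRST(R) = {b, d, e}  (via U d e)
FOLLOW(R) includes $ since R is the start symbol.
FOLLOW(U): in R->U d e, U is followed by d e with FIRST {d}. Thus FOLLOW(U) = {d}.
For U -> Q: FIRST(Q) = {epsilon}, so it goes in M[U, t] for t ∈ {}; since epsilon ∈ FIRST, also for every t ∈ FOLLOW(U) = {d}.
For U -> e: FIRST(e) = {e}, so it goes in M[U, t] for t ∈ {e}.

U -> Q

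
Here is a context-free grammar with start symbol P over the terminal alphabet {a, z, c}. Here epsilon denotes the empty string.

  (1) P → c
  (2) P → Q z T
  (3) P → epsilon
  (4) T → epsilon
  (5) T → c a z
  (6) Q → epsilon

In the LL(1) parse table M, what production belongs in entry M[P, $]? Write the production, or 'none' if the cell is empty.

FIRST(T): from T→epsilon we get {epsilon}; from T→c a z we get {c}. So FIRST(T) = {epsilon, c}.
FIRST(Q): from Q→epsilon we get {epsilon}. So FIRST(Q) = {epsilon}.
FIRST(P): from P→c we get {c}; from P→Q z T we get {z}; from P→epsilon we get {epsilon}. So FIRST(P) = {epsilon, c, z}.
FOLLOW(P) includes $ since P is the start symbol.
FOLLOW(P): P appears on no right-hand side. Thus FOLLOW(P) = {$}.
For P → c: FIRST(c) = {c}, so it goes in M[P, t] for t ∈ {c}.
For P → Q z T: FIRST(Q z T) = {z}, so it goes in M[P, t] for t ∈ {z}.
For P → epsilon: FIRST(epsilon) = {epsilon}, so it goes in M[P, t] for t ∈ {}; since epsilon ∈ FIRST, also for every t ∈ FOLLOW(P) = {$}.

P → epsilon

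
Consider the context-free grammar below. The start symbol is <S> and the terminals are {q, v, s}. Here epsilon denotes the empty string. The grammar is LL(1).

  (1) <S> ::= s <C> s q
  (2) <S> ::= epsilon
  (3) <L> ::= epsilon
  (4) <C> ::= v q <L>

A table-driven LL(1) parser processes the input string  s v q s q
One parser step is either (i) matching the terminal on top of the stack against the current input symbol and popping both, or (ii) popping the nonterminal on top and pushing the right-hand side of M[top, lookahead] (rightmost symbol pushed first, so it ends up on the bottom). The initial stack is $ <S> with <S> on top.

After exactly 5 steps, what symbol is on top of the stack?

     Stack          Input        Action
  1  $ <S>          s v q s q $  expand <S> ::= s <C> s q
  2  $ q s <C> s    s v q s q $  match s
  3  $ q s <C>      v q s q $    expand <C> ::= v q <L>
  4  $ q s <L> q v  v q s q $    match v
  5  $ q s <L> q    q s q $      match q
Stack after step 5: $ q s <L> (top = <L>).

<L>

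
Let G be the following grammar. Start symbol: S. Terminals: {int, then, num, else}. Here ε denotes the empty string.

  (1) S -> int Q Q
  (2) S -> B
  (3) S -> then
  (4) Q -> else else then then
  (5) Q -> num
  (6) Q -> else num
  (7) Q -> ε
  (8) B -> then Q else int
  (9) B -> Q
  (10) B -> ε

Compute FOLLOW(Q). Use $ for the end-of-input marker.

FIRST(Q) = {ε, else, num}
FIRST(B) = {ε, else, num, then}  (via Q)
FIRST(S) = {ε, else, int, num, then}  (via B)
FOLLOW(S) includes $ since S is the start symbol.
FOLLOW(S): S appears on no right-hand side. Thus FOLLOW(S) = {$}.
FOLLOW(B): in S->B, the suffix after B is empty, so FOLLOW(B) ⊇ FOLLOW(S) = {$}. Thus FOLLOW(B) = {$}.
FOLLOW(Q): in S->int Q Q (occurrence 1), Q is followed by Q with FIRST {ε, else, num}; in S->int Q Q (occurrence 1), the suffix after Q is nullable, so FOLLOW(Q) ⊇ FOLLOW(S) = {$}; in S->int Q Q (occurrence 2), the suffix after Q is empty, so FOLLOW(Q) ⊇ FOLLOW(S) = {$}; in B->then Q else int, Q is followed by else int with FIRST {else}; in B->Q, the suffix after Q is empty, so FOLLOW(Q) ⊇ FOLLOW(B) = {$}. Thus FOLLOW(Q) = {$, else, num}.

{$, else, num}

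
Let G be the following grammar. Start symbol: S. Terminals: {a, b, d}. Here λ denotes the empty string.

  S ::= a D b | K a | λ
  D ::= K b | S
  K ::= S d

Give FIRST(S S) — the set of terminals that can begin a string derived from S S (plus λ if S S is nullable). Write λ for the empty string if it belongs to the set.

FIRST(S): from S::=a D b we get {a}; from S::=K a we get {a, d}; from S::=λ we get {λ}. So FIRST(S) = {λ, a, d}.
FIRST(K): from K::=S d we get {a, d}. So FIRST(K) = {a, d}.
FIRST(D): from D::=K b we get {a, d}; from D::=S we get {λ, a, d}. So FIRST(D) = {λ, a, d}.
FIRST(S S): take FIRST of each symbol in turn, carrying on past any symbol whose FIRST contains λ; result {λ, a, d}.

{λ, a, d}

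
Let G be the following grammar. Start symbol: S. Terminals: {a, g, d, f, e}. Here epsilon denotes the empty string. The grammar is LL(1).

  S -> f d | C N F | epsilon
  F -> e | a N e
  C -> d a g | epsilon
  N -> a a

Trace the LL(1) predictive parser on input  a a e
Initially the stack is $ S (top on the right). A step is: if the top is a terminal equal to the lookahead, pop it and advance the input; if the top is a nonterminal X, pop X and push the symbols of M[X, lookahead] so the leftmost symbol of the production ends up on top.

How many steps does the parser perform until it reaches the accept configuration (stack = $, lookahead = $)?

7

step 1: stack=$ S  input=a a e $  — expand S -> C N F
step 2: stack=$ F N C  input=a a e $  — expand C -> epsilon
step 3: stack=$ F N  input=a a e $  — expand N -> a a
step 4: stack=$ F a a  input=a a e $  — match a
step 5: stack=$ F a  input=a e $  — match a
step 6: stack=$ F  input=e $  — expand F -> e
step 7: stack=$ e  input=e $  — match e
Accept reached after 7 steps.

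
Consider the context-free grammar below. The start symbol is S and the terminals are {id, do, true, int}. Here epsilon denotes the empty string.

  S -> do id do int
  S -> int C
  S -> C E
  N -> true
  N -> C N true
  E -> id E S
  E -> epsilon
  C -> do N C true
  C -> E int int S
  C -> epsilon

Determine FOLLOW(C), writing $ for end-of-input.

{$, do, id, int, true}

FIRST(E): from E->id E S we get {id}; from E->epsilon we get {epsilon}. So FIRST(E) = {epsilon, id}.
FIRST(C): from C->do N C true we get {do}; from C->E int int S we get {id, int}; from C->epsilon we get {epsilon}. So FIRST(C) = {epsilon, do, id, int}.
FIRST(S): from S->do id do int we get {do}; from S->int C we get {int}; from S->C E we get {epsilon, do, id, int}. So FIRST(S) = {epsilon, do, id, int}.
FIRST(N): from N->true we get {true}; from N->C N true we get {do, id, int, true}. So FIRST(N) = {do, id, int, true}.
FOLLOW(S) includes $ since S is the start symbol.
FOLLOW(N): in N->C N true, N is followed by true with FIRST {true}; in C->do N C true, N is followed by C true with FIRST {do, id, int, true}. Thus FOLLOW(N) = {do, id, int, true}.
FOLLOW(S): in E->id E S, the suffix after S is empty, so FOLLOW(S) ⊇ FOLLOW(E) = {$, do, id, int, true}; in C->E int int S, the suffix after S is empty, so FOLLOW(S) ⊇ FOLLOW(C) = {$, do, id, int, true}. Thus FOLLOW(S) = {$, do, id, int, true}.
FOLLOW(E): in S->C E, the suffix after E is empty, so FOLLOW(E) ⊇ FOLLOW(S) = {$, do, id, int, true}; in E->id E S, E is followed by S with FIRST {epsilon, do, id, int}; in E->id E S, the suffix after E is nullable (adds nothing new); in C->E int int S, E is followed by int int S with FIRST {int}. Thus FOLLOW(E) = {$, do, id, int, true}.
FOLLOW(C): in S->int C, the suffix after C is empty, so FOLLOW(C) ⊇ FOLLOW(S) = {$, do, id, int, true}; in S->C E, C is followed by E with FIRST {epsilon, id}; in S->C E, the suffix after C is nullable, so FOLLOW(C) ⊇ FOLLOW(S) = {$, do, id, int, true}; in N->C N true, C is followed by N true with FIRST {do, id, int, true}; in C->do N C true, C is followed by true with FIRST {true}. Thus FOLLOW(C) = {$, do, id, int, true}.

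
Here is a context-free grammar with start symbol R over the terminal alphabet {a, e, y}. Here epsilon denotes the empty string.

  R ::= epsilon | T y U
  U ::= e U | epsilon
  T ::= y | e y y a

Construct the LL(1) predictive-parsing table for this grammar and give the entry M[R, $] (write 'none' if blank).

R ::= epsilon

FIRST(U): from U::=e U we get {e}; from U::=epsilon we get {epsilon}. So FIRST(U) = {epsilon, e}.
FIRST(T): from T::=y we get {y}; from T::=e y y a we get {e}. So FIRST(T) = {e, y}.
FIRST(R): from R::=epsilon we get {epsilon}; from R::=T y U we get {e, y}. So FIRST(R) = {epsilon, e, y}.
FOLLOW(R) includes $ since R is the start symbol.
FOLLOW(R): R appears on no right-hand side. Thus FOLLOW(R) = {$}.
For R ::= epsilon: FIRST(epsilon) = {epsilon}, so it goes in M[R, t] for t ∈ {}; since epsilon ∈ FIRST, also for every t ∈ FOLLOW(R) = {$}.
For R ::= T y U: FIRST(T y U) = {e, y}, so it goes in M[R, t] for t ∈ {e, y}.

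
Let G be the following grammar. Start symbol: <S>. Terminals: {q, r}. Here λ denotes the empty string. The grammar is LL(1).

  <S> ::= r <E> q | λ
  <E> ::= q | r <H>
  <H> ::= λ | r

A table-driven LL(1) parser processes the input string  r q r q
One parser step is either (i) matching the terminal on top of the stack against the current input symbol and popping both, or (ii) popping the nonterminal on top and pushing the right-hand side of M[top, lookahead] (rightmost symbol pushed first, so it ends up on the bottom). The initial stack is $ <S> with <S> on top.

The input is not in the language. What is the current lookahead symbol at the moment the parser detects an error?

     Stack      Input      Action
  1  $ <S>      r q r q $  expand <S> ::= r <E> q
  2  $ q <E> r  r q r q $  match r
  3  $ q <E>    q r q $    expand <E> ::= q
  4  $ q q      q r q $    match q
  5  $ q        r q $      error: top is terminal q but lookahead is r

r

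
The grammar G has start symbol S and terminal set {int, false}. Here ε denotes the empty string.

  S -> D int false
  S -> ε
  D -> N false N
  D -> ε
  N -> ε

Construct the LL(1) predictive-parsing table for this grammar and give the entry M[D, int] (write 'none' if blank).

FIRST(N) = {ε}
FIRST(D) = {ε, false}  (via N false N)
FIRST(S) = {ε, false, int}  (via D int false)
FOLLOW(S) includes $ since S is the start symbol.
FOLLOW(D): in S->D int false, D is followed by int false with FIRST {int}. Thus FOLLOW(D) = {int}.
For D -> N false N: FIRST(N false N) = {false}, so it goes in M[D, t] for t ∈ {false}.
For D -> ε: FIRST(ε) = {ε}, so it goes in M[D, t] for t ∈ {}; since ε ∈ FIRST, also for every t ∈ FOLLOW(D) = {int}.

D -> ε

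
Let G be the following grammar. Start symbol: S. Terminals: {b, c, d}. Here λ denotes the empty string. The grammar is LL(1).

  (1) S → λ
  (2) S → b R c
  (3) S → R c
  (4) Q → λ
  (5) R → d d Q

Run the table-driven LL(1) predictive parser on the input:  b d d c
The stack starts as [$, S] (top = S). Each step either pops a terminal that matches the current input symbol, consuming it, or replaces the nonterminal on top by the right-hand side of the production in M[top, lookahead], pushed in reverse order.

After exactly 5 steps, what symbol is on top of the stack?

step 1: stack=$ S  input=b d d c $  — expand S → b R c
step 2: stack=$ c R b  input=b d d c $  — match b
step 3: stack=$ c R  input=d d c $  — expand R → d d Q
step 4: stack=$ c Q d d  input=d d c $  — match d
step 5: stack=$ c Q d  input=d c $  — match d
Stack after step 5: $ c Q (top = Q).

Q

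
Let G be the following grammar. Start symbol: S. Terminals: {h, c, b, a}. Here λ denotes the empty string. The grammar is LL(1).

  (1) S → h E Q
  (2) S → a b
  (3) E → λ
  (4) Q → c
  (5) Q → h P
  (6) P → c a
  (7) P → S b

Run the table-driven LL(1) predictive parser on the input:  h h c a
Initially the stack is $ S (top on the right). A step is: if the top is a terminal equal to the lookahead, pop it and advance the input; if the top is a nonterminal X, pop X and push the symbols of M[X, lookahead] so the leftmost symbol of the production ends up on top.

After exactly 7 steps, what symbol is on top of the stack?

a

     Stack    Input      Action
  1  $ S      h h c a $  expand S → h E Q
  2  $ Q E h  h h c a $  match h
  3  $ Q E    h c a $    expand E → λ
  4  $ Q      h c a $    expand Q → h P
  5  $ P h    h c a $    match h
  6  $ P      c a $      expand P → c a
  7  $ a c    c a $      match c
Stack after step 7: $ a (top = a).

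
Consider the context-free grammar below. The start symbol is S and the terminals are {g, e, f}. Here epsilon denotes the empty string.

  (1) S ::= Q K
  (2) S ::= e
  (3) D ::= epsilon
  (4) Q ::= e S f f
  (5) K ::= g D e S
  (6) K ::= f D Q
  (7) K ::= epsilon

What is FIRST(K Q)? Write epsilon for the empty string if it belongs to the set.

FIRST(D) = {epsilon}
FIRST(Q) = {e}
FIRST(K) = {epsilon, f, g}
FIRST(S) = {e}  (via Q K)
FIRST(K Q): take FIRST of each symbol in turn, carrying on past any symbol whose FIRST contains epsilon; result {e, f, g}.

{e, f, g}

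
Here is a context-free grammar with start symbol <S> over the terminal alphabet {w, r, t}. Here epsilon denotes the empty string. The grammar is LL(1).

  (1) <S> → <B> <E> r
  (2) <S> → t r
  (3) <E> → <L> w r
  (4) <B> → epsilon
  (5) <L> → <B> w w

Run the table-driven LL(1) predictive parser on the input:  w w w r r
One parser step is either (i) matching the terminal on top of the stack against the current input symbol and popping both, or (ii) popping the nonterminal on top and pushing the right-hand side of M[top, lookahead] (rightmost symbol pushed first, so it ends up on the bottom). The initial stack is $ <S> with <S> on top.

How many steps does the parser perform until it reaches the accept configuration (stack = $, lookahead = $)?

      Stack            Input        Action
   1  $ <S>            w w w r r $  expand <S> → <B> <E> r
   2  $ r <E> <B>      w w w r r $  expand <B> → epsilon
   3  $ r <E>          w w w r r $  expand <E> → <L> w r
   4  $ r r w <L>      w w w r r $  expand <L> → <B> w w
   5  $ r r w w w <B>  w w w r r $  expand <B> → epsilon
   6  $ r r w w w      w w w r r $  match w
   7  $ r r w w        w w r r $    match w
   8  $ r r w          w r r $      match w
   9  $ r r            r r $        match r
  10  $ r              r $          match r
Accept reached after 10 steps.

10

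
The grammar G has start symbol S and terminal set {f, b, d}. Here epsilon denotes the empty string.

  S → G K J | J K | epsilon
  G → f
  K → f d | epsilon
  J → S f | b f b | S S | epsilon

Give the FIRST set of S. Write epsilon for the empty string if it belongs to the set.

FIRST(G): from G→f we get {f}. So FIRST(G) = {f}.
FIRST(K): from K→f d we get {f}; from K→epsilon we get {epsilon}. So FIRST(K) = {epsilon, f}.
FIRST(S): from S→G K J we get {f}; from S→J K we get {epsilon, b, f}; from S→epsilon we get {epsilon}. So FIRST(S) = {epsilon, b, f}.
FIRST(J): from J→S f we get {b, f}; from J→b f b we get {b}; from J→S S we get {epsilon, b, f}; from J→epsilon we get {epsilon}. So FIRST(J) = {epsilon, b, f}.

{epsilon, b, f}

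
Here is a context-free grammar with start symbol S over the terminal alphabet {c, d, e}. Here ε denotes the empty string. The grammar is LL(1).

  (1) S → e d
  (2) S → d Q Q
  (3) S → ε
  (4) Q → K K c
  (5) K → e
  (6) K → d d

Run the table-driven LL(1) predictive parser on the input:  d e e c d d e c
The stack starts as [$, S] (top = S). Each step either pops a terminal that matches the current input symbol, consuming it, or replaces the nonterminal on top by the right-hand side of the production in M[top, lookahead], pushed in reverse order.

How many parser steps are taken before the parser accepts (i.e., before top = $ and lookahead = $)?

15

step 1: stack=$ S  input=d e e c d d e c $  — expand S → d Q Q
step 2: stack=$ Q Q d  input=d e e c d d e c $  — match d
step 3: stack=$ Q Q  input=e e c d d e c $  — expand Q → K K c
step 4: stack=$ Q c K K  input=e e c d d e c $  — expand K → e
step 5: stack=$ Q c K e  input=e e c d d e c $  — match e
step 6: stack=$ Q c K  input=e c d d e c $  — expand K → e
step 7: stack=$ Q c e  input=e c d d e c $  — match e
step 8: stack=$ Q c  input=c d d e c $  — match c
step 9: stack=$ Q  input=d d e c $  — expand Q → K K c
step 10: stack=$ c K K  input=d d e c $  — expand K → d d
step 11: stack=$ c K d d  input=d d e c $  — match d
step 12: stack=$ c K d  input=d e c $  — match d
step 13: stack=$ c K  input=e c $  — expand K → e
step 14: stack=$ c e  input=e c $  — match e
step 15: stack=$ c  input=c $  — match c
Accept reached after 15 steps.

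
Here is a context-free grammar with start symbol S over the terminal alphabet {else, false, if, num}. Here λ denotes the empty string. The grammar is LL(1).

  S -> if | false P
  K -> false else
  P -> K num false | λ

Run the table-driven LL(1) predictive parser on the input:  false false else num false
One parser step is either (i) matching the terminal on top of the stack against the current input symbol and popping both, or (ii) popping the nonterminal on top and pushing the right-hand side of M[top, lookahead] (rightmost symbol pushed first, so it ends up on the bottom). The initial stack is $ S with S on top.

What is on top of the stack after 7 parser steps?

false

step 1: stack=$ S  input=false false else num false $  — expand S -> false P
step 2: stack=$ P false  input=false false else num false $  — match false
step 3: stack=$ P  input=false else num false $  — expand P -> K num false
step 4: stack=$ false num K  input=false else num false $  — expand K -> false else
step 5: stack=$ false num else false  input=false else num false $  — match false
step 6: stack=$ false num else  input=else num false $  — match else
step 7: stack=$ false num  input=num false $  — match num
Stack after step 7: $ false (top = false).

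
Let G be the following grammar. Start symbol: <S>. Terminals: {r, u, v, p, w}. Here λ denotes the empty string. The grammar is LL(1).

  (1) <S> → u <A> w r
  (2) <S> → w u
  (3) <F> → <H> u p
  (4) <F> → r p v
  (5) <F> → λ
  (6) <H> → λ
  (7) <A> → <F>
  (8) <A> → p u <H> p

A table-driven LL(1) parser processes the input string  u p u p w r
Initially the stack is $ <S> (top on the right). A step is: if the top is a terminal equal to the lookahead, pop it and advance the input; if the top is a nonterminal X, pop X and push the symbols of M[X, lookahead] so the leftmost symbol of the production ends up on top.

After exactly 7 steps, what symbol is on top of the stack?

w

step 1: stack=$ <S>  input=u p u p w r $  — expand <S> → u <A> w r
step 2: stack=$ r w <A> u  input=u p u p w r $  — match u
step 3: stack=$ r w <A>  input=p u p w r $  — expand <A> → p u <H> p
step 4: stack=$ r w p <H> u p  input=p u p w r $  — match p
step 5: stack=$ r w p <H> u  input=u p w r $  — match u
step 6: stack=$ r w p <H>  input=p w r $  — expand <H> → λ
step 7: stack=$ r w p  input=p w r $  — match p
Stack after step 7: $ r w (top = w).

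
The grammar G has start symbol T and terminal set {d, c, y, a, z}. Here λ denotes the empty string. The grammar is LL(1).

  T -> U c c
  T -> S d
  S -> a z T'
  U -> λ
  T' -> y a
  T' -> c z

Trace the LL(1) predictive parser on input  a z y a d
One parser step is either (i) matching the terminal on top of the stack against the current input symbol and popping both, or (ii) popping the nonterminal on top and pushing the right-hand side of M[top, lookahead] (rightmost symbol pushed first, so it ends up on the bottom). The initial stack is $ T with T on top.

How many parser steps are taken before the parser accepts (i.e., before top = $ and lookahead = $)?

step 1: stack=$ T  input=a z y a d $  — expand T -> S d
step 2: stack=$ d S  input=a z y a d $  — expand S -> a z T'
step 3: stack=$ d T' z a  input=a z y a d $  — match a
step 4: stack=$ d T' z  input=z y a d $  — match z
step 5: stack=$ d T'  input=y a d $  — expand T' -> y a
step 6: stack=$ d a y  input=y a d $  — match y
step 7: stack=$ d a  input=a d $  — match a
step 8: stack=$ d  input=d $  — match d
Accept reached after 8 steps.

8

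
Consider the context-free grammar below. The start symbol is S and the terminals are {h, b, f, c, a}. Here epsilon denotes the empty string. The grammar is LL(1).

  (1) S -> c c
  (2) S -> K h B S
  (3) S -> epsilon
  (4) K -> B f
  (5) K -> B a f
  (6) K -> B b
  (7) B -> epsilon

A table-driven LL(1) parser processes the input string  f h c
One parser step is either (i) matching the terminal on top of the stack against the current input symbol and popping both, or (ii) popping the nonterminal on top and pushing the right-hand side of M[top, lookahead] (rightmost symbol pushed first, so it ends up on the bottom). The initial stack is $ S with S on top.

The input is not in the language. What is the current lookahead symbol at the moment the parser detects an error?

step 1: stack=$ S  input=f h c $  — expand S -> K h B S
step 2: stack=$ S B h K  input=f h c $  — expand K -> B f
step 3: stack=$ S B h f B  input=f h c $  — expand B -> epsilon
step 4: stack=$ S B h f  input=f h c $  — match f
step 5: stack=$ S B h  input=h c $  — match h
step 6: stack=$ S B  input=c $  — expand B -> epsilon
step 7: stack=$ S  input=c $  — expand S -> c c
step 8: stack=$ c c  input=c $  — match c
step 9: stack=$ c  input=$  — error: top is terminal c but lookahead is $

$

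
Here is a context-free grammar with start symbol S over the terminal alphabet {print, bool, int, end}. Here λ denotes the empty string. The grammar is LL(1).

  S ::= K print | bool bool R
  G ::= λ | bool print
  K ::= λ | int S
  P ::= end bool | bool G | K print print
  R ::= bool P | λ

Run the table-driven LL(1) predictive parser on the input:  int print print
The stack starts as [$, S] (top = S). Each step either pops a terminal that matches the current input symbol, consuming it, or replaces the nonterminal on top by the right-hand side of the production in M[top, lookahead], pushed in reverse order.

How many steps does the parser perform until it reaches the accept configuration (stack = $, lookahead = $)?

7

step 1: stack=$ S  input=int print print $  — expand S ::= K print
step 2: stack=$ print K  input=int print print $  — expand K ::= int S
step 3: stack=$ print S int  input=int print print $  — match int
step 4: stack=$ print S  input=print print $  — expand S ::= K print
step 5: stack=$ print print K  input=print print $  — expand K ::= λ
step 6: stack=$ print print  input=print print $  — match print
step 7: stack=$ print  input=print $  — match print
Accept reached after 7 steps.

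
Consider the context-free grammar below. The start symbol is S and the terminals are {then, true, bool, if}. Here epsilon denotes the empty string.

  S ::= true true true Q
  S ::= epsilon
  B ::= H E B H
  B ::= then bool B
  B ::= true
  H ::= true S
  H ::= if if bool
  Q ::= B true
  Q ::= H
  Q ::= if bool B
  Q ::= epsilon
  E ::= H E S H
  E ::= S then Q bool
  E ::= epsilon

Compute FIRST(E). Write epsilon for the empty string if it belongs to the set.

FIRST(S): from S::=true true true Q we get {true}; from S::=epsilon we get {epsilon}. So FIRST(S) = {epsilon, true}.
FIRST(H): from H::=true S we get {true}; from H::=if if bool we get {if}. So FIRST(H) = {if, true}.
FIRST(B): from B::=H E B H we get {if, true}; from B::=then bool B we get {then}; from B::=true we get {true}. So FIRST(B) = {if, then, true}.
FIRST(E): from E::=H E S H we get {if, true}; from E::=S then Q bool we get {then, true}; from E::=epsilon we get {epsilon}. So FIRST(E) = {epsilon, if, then, true}.
FIRST(Q): from Q::=B true we get {if, then, true}; from Q::=H we get {if, true}; from Q::=if bool B we get {if}; from Q::=epsilon we get {epsilon}. So FIRST(Q) = {epsilon, if, then, true}.

{epsilon, if, then, true}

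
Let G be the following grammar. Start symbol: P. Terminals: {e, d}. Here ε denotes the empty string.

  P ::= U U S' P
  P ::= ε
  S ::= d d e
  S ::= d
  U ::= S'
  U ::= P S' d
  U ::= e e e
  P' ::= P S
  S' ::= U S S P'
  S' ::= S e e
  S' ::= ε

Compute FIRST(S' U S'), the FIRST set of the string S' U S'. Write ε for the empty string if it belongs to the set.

{ε, d, e}

FIRST(S): from S::=d d e we get {d}; from S::=d we get {d}. So FIRST(S) = {d}.
FIRST(P): from P::=U U S' P we get {ε, d, e}; from P::=ε we get {ε}. So FIRST(P) = {ε, d, e}.
FIRST(P'): from P'::=P S we get {d, e}. So FIRST(P') = {d, e}.
FIRST(U): from U::=S' we get {ε, d, e}; from U::=P S' d we get {d, e}; from U::=e e e we get {e}. So FIRST(U) = {ε, d, e}.
FIRST(S'): from S'::=U S S P' we get {d, e}; from S'::=S e e we get {d}; from S'::=ε we get {ε}. So FIRST(S') = {ε, d, e}.
FIRST(S' U S'): take FIRST of each symbol in turn, carrying on past any symbol whose FIRST contains ε; result {ε, d, e}.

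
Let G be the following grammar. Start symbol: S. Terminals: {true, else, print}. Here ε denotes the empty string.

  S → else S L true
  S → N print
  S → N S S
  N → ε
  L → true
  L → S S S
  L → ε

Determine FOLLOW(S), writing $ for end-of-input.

FIRST(N): from N→ε we get {ε}. So FIRST(N) = {ε}.
FIRST(S): from S→else S L true we get {else}; from S→N print we get {print}; from S→N S S we get {else, print}. So FIRST(S) = {else, print}.
FIRST(L): from L→true we get {true}; from L→S S S we get {else, print}; from L→ε we get {ε}. So FIRST(L) = {ε, else, print, true}.
FOLLOW(S) includes $ since S is the start symbol.
FOLLOW(N): in S→N print, N is followed by print with FIRST {print}; in S→N S S, N is followed by S S with FIRST {else, print}. Thus FOLLOW(N) = {else, print}.
FOLLOW(L): in S→else S L true, L is followed by true with FIRST {true}. Thus FOLLOW(L) = {true}.
FOLLOW(S): in S→else S L true, S is followed by L true with FIRST {else, print, true}; in S→N S S (occurrence 1), S is followed by S with FIRST {else, print}; in S→N S S (occurrence 2), the suffix after S is empty (adds nothing new); in L→S S S (occurrence 1), S is followed by S S with FIRST {else, print}; in L→S S S (occurrence 2), S is followed by S with FIRST {else, print}; in L→S S S (occurrence 3), the suffix after S is empty, so FOLLOW(S) ⊇ FOLLOW(L) = {true}. Thus FOLLOW(S) = {$, else, print, true}.

{$, else, print, true}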